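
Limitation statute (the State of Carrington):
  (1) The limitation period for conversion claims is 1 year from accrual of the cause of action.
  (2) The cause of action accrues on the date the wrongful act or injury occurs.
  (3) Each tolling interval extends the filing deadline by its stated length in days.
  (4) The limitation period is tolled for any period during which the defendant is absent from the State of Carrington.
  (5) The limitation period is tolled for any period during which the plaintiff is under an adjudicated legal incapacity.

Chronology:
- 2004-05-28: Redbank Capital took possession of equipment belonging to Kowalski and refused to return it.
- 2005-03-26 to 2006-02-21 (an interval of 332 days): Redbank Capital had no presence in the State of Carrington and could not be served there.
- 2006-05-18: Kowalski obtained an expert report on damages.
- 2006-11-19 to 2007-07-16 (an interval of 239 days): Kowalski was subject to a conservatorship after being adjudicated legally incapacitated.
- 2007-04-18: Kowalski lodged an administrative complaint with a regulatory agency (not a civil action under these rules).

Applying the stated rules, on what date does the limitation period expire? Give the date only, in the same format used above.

The cause of action accrued on 2004-05-28, the date of the act.
Adding the 1 year base period to 2004-05-28 gives a deadline of 2005-05-28, before any tolling.
The defendant's absence from the jurisdiction from 2005-03-26 to 2006-02-21 tolled the period for 332 days, extending the deadline to 2006-04-25.
By the time the plaintiff's legal incapacity began on 2006-11-19, the limitation period had already expired on 2006-04-25; that interval cannot revive it.
The other events in the timeline have no effect on the limitation period under the stated rules.

2006-04-25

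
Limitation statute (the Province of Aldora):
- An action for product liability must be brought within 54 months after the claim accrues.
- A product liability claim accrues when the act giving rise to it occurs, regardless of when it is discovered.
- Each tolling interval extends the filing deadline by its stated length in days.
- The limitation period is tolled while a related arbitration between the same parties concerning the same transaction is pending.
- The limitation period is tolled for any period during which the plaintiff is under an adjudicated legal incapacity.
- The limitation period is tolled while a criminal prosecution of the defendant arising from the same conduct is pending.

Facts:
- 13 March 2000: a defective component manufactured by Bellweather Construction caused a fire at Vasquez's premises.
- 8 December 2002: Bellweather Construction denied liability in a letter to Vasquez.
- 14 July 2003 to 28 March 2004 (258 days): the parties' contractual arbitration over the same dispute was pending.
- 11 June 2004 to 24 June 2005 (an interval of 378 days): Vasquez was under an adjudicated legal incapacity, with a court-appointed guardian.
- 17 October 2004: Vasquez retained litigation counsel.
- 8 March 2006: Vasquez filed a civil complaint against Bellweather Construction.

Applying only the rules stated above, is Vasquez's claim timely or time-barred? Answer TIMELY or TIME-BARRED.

The limitation period began to run on 13 March 2000.
Adding the 54 months base period to 13 March 2000 gives a deadline of 13 September 2004, before any tolling.
Because the pending related arbitration ran from 14 July 2003 to 28 March 2004, the deadline is extended by 258 days to 29 May 2005.
Because the plaintiff's legal incapacity ran from 11 June 2004 to 24 June 2005, the deadline is extended by 378 days to 11 June 2006.
The other events in the timeline have no effect on the limitation period under the stated rules.
Filing on 8 March 2006 beat the 11 June 2006 deadline — the action is timely.

TIMELY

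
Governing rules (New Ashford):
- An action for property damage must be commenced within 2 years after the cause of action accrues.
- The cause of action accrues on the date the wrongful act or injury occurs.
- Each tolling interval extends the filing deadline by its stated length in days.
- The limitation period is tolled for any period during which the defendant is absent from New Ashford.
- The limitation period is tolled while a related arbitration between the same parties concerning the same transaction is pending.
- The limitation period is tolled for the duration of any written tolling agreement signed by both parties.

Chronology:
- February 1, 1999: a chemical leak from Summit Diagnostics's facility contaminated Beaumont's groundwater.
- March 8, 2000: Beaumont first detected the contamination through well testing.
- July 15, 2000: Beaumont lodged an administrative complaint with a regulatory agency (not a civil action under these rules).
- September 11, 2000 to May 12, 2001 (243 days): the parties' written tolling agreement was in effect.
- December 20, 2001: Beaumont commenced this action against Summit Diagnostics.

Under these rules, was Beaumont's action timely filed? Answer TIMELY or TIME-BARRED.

TIME-BARRED

Because the rule ties accrual to occurrence, the claim accrued on February 1, 1999, not on the March 8, 2000 discovery date.
2 years from February 1, 1999 is February 1, 2001.
The period was tolled for 243 days by the written tolling agreement (September 11, 2000 to May 12, 2001), pushing the deadline to October 2, 2001.
Nothing else in the chronology tolls or restarts the period.
The December 20, 2001 filing falls after the October 2, 2001 deadline; the claim is time-barred.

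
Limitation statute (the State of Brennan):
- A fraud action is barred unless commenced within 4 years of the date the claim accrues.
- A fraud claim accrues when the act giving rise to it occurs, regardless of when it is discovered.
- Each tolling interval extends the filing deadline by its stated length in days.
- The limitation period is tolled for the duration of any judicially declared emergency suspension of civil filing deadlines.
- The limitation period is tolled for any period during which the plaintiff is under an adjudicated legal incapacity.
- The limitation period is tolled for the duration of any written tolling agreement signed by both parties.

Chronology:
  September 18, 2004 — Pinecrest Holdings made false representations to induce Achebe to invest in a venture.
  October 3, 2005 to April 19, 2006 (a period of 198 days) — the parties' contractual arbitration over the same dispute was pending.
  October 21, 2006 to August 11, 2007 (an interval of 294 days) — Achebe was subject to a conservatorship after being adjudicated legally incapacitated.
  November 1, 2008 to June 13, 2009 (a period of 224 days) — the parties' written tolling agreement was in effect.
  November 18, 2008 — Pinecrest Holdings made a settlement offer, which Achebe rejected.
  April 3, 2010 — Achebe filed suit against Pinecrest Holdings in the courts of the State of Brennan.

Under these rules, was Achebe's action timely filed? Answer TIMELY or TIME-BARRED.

The limitation period began to run on September 18, 2004.
The untolled deadline — 4 years after September 18, 2004 — is September 18, 2008.
The period was tolled for 294 days by the plaintiff's legal incapacity (October 21, 2006 to August 11, 2007), pushing the deadline to July 9, 2009.
The written tolling agreement from November 1, 2008 to June 13, 2009 tolled the period for 224 days, extending the deadline to February 18, 2010.
The pending related arbitration from October 3, 2005 to April 19, 2006 does not toll the period, because no stated rule makes a pending arbitration a tolling event.
Nothing else in the chronology tolls or restarts the period.
The April 3, 2010 filing falls after the February 18, 2010 deadline; the claim is time-barred.

TIME-BARRED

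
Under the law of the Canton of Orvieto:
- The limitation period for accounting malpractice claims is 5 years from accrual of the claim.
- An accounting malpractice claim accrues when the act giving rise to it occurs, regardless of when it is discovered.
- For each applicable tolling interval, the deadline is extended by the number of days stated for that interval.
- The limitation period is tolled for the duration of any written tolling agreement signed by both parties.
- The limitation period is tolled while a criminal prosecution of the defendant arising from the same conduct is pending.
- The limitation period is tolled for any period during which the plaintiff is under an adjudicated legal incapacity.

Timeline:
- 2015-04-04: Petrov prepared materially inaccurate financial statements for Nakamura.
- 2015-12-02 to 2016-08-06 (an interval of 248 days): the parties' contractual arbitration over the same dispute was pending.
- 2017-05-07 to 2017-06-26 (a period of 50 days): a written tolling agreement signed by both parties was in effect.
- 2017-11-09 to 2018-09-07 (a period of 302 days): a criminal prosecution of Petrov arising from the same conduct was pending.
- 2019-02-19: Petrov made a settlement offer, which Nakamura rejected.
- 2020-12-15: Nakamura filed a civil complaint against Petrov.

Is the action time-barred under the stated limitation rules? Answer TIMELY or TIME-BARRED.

TIMELY

The limitation period began to run on 2015-04-04.
The untolled deadline — 5 years after 2015-04-04 — is 2020-04-04.
The period was tolled for 50 days by the written tolling agreement (2017-05-07 to 2017-06-26), pushing the deadline to 2020-05-24.
The period was tolled for 302 days by the pending criminal prosecution (2017-11-09 to 2018-09-07), pushing the deadline to 2021-03-22.
Although a pending arbitration ran from 2015-12-02 to 2016-08-06, the stated rules do not make that a tolling event, so it is disregarded.
Nothing else in the chronology tolls or restarts the period.
Nakamura filed on 2020-12-15, before the 2021-03-22 deadline, so the action is timely.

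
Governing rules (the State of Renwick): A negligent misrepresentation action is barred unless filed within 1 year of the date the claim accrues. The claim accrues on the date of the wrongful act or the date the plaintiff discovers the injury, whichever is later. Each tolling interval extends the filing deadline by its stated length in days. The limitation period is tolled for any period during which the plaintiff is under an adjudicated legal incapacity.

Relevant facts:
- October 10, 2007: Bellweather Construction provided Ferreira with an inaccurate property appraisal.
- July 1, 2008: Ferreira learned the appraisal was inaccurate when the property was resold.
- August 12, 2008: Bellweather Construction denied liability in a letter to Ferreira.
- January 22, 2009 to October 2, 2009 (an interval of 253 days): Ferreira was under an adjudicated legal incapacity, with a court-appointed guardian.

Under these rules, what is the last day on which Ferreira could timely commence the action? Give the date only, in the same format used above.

The claim accrued on July 1, 2008 — the later of the October 10, 2007 act and the July 1, 2008 discovery.
1 year from July 1, 2008 is July 1, 2009.
The period was tolled for 253 days by the plaintiff's legal incapacity (January 22, 2009 to October 2, 2009), pushing the deadline to March 11, 2010.
The other events in the timeline have no effect on the limitation period under the stated rules.

March 11, 2010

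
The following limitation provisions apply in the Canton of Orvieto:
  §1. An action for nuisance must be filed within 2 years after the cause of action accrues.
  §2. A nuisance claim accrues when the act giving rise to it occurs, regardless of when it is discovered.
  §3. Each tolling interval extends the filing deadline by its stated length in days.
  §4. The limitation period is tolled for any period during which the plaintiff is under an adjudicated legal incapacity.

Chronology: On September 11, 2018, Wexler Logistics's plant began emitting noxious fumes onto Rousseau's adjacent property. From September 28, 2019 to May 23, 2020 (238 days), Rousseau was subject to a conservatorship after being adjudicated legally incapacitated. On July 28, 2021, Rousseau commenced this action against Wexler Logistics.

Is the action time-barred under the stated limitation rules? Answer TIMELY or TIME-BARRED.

TIME-BARRED

The claim accrued on September 11, 2018, when the wrongful act occurred.
The untolled deadline — 2 years after September 11, 2018 — is September 11, 2020.
The period was tolled for 238 days by the plaintiff's legal incapacity (September 28, 2019 to May 23, 2020), pushing the deadline to May 7, 2021.
The July 28, 2021 filing falls after the May 7, 2021 deadline; the claim is time-barred.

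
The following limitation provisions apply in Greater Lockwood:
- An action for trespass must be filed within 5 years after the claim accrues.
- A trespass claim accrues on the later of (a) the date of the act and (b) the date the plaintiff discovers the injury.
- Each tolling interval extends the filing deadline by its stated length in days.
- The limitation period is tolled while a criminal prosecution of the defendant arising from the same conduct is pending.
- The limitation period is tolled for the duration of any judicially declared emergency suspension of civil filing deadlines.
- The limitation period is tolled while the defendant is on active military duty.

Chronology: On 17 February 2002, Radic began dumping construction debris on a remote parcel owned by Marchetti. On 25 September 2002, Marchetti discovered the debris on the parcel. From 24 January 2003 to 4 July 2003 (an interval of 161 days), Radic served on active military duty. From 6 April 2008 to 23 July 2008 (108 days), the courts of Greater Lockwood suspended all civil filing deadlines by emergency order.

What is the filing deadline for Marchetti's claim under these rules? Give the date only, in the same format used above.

4 March 2008

Taking the later of the act (17 February 2002) and discovery (25 September 2002), the claim accrued on 25 September 2002.
5 years from 25 September 2002 is 25 September 2007.
Because the defendant's active military service ran from 24 January 2003 to 4 July 2003, the deadline is extended by 161 days to 4 March 2008.
By the time the emergency suspension of filing deadlines began on 6 April 2008, the limitation period had already expired on 4 March 2008; that interval cannot revive it.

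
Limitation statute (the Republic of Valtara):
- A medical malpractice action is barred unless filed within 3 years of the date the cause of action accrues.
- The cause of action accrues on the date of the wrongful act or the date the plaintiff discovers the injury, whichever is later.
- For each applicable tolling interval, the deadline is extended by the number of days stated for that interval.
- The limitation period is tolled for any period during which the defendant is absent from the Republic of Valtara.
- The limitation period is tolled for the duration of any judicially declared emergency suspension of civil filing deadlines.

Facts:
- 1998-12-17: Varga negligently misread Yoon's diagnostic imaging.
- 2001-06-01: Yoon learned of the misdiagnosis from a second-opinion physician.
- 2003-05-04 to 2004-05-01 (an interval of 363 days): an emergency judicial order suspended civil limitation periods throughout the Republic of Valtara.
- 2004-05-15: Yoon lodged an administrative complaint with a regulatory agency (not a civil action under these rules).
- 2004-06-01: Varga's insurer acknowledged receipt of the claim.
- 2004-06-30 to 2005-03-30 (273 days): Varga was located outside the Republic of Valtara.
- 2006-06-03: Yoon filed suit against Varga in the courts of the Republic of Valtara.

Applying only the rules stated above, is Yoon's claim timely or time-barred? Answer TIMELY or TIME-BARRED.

Taking the later of the act (1998-12-17) and discovery (2001-06-01), the claim accrued on 2001-06-01.
The untolled deadline — 3 years after 2001-06-01 — is 2004-06-01.
Because the emergency suspension of filing deadlines ran from 2003-05-04 to 2004-05-01, the deadline is extended by 363 days to 2005-05-30.
Because the defendant's absence from the jurisdiction ran from 2004-06-30 to 2005-03-30, the deadline is extended by 273 days to 2006-02-27.
The other events in the timeline have no effect on the limitation period under the stated rules.
The 2006-06-03 filing falls after the 2006-02-27 deadline; the claim is time-barred.

TIME-BARRED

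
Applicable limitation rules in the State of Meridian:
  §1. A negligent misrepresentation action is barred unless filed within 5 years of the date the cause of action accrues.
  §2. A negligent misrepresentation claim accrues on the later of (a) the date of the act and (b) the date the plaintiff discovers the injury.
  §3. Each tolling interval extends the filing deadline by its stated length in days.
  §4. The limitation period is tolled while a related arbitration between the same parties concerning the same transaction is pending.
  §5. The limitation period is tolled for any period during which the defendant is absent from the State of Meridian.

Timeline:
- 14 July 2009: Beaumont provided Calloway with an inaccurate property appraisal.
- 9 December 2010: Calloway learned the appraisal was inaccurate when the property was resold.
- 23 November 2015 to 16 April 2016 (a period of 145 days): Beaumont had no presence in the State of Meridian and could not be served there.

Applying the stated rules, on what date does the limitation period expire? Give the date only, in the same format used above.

Because discovery on 9 December 2010 post-dates the 14 July 2009 act, accrual under the later-of rule falls on 9 December 2010.
Adding the 5 years base period to 9 December 2010 gives a deadline of 9 December 2015, before any tolling.
Because the defendant's absence from the jurisdiction ran from 23 November 2015 to 16 April 2016, the deadline is extended by 145 days to 2 May 2016.

2 May 2016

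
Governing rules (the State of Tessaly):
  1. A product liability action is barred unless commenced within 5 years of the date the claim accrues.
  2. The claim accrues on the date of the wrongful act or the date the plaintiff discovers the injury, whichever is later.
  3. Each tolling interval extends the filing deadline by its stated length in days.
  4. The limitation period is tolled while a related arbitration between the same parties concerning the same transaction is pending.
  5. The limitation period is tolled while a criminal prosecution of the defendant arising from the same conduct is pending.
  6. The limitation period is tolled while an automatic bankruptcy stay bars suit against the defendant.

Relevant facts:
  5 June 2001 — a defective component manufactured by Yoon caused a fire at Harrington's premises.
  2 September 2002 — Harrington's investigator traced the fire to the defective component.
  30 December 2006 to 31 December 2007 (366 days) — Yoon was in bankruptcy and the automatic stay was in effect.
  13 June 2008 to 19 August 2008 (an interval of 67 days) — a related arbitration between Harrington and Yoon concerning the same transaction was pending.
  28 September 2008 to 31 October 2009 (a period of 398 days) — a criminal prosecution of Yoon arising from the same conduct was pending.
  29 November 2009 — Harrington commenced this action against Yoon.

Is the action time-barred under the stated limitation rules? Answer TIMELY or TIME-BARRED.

The claim accrued on 2 September 2002 — the later of the 5 June 2001 act and the 2 September 2002 discovery.
The untolled deadline — 5 years after 2 September 2002 — is 2 September 2007.
The period was tolled for 366 days by the automatic bankruptcy stay (30 December 2006 to 31 December 2007), pushing the deadline to 2 September 2008.
Because the pending related arbitration ran from 13 June 2008 to 19 August 2008, the deadline is extended by 67 days to 8 November 2008.
The pending criminal prosecution from 28 September 2008 to 31 October 2009 tolled the period for 398 days, extending the deadline to 11 December 2009.
Harrington filed on 29 November 2009, before the 11 December 2009 deadline, so the action is timely.

TIMELY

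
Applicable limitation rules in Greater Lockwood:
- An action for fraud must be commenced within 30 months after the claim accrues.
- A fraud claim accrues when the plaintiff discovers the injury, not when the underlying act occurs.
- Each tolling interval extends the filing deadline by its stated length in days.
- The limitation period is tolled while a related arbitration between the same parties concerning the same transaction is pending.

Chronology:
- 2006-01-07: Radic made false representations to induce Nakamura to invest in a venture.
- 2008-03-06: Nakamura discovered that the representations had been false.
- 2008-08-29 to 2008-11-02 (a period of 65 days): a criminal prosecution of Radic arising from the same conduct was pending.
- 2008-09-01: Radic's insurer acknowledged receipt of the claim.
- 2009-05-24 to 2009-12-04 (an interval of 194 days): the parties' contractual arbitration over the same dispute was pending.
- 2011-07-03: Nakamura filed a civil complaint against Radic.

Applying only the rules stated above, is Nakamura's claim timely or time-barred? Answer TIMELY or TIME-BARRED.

Under the discovery rule, the claim accrued on 2008-03-06, when Nakamura discovered the injury — not on the 2006-01-07 date of the underlying act.
30 months from 2008-03-06 is 2010-09-06.
The pending related arbitration from 2009-05-24 to 2009-12-04 tolled the period for 194 days, extending the deadline to 2011-03-19.
No stated provision tolls the period for a criminal prosecution, so the interval from 2008-08-29 to 2008-11-02 has no effect on the deadline.
The other events in the timeline have no effect on the limitation period under the stated rules.
Filing on 2011-07-03 missed the 2011-03-19 deadline — the action is time-barred.

TIME-BARRED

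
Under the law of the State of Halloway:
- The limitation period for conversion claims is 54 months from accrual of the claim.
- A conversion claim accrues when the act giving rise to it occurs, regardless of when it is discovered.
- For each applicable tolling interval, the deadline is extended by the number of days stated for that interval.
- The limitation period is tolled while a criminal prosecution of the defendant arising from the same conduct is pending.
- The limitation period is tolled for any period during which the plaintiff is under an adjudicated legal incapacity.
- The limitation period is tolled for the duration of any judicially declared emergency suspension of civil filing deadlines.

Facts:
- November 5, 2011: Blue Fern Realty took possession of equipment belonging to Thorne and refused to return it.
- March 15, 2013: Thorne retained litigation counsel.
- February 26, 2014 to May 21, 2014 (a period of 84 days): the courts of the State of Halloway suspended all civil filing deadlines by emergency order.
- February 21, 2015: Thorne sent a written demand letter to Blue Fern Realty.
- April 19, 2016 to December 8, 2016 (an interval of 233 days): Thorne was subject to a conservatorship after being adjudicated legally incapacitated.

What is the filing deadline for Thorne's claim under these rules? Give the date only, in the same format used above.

March 18, 2017

The limitation period began to run on November 5, 2011.
Adding the 54 months base period to November 5, 2011 gives a deadline of May 5, 2016, before any tolling.
Because the emergency suspension of filing deadlines ran from February 26, 2014 to May 21, 2014, the deadline is extended by 84 days to July 28, 2016.
Because the plaintiff's legal incapacity ran from April 19, 2016 to December 8, 2016, the deadline is extended by 233 days to March 18, 2017.
The other events in the timeline have no effect on the limitation period under the stated rules.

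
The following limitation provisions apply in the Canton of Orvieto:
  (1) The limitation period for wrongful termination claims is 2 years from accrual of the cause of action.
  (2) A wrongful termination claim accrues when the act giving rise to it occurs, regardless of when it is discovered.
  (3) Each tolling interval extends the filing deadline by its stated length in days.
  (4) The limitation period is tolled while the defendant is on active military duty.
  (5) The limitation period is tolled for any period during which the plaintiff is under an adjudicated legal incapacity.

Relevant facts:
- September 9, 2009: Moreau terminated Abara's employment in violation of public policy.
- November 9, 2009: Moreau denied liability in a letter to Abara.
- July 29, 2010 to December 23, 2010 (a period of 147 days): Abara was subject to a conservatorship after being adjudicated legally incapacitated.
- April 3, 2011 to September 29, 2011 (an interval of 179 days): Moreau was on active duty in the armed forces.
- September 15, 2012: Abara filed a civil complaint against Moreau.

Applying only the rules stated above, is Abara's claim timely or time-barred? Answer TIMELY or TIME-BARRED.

The limitation period began to run on September 9, 2009.
Adding the 2 years base period to September 9, 2009 gives a deadline of September 9, 2011, before any tolling.
The period was tolled for 147 days by the plaintiff's legal incapacity (July 29, 2010 to December 23, 2010), pushing the deadline to February 3, 2012.
The period was tolled for 179 days by the defendant's active military service (April 3, 2011 to September 29, 2011), pushing the deadline to July 31, 2012.
Nothing else in the chronology tolls or restarts the period.
Abara filed on September 15, 2012, after the July 31, 2012 deadline, so the action is time-barred.

TIME-BARRED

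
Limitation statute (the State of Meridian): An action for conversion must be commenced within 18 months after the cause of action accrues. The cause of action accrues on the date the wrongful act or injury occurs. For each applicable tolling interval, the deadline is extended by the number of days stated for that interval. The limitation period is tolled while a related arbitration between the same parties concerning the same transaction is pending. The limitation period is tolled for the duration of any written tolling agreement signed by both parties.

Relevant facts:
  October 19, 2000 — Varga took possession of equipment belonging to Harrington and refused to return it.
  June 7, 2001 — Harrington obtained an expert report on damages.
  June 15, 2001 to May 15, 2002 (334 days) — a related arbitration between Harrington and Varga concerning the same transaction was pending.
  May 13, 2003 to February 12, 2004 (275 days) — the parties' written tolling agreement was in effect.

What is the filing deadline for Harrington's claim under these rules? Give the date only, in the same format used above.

The cause of action accrued on October 19, 2000, the date of the act.
Adding the 18 months base period to October 19, 2000 gives a deadline of April 19, 2002, before any tolling.
The period was tolled for 334 days by the pending related arbitration (June 15, 2001 to May 15, 2002), pushing the deadline to March 19, 2003.
By the time the written tolling agreement began on May 13, 2003, the limitation period had already expired on March 19, 2003; that interval cannot revive it.
The other events in the timeline have no effect on the limitation period under the stated rules.

March 19, 2003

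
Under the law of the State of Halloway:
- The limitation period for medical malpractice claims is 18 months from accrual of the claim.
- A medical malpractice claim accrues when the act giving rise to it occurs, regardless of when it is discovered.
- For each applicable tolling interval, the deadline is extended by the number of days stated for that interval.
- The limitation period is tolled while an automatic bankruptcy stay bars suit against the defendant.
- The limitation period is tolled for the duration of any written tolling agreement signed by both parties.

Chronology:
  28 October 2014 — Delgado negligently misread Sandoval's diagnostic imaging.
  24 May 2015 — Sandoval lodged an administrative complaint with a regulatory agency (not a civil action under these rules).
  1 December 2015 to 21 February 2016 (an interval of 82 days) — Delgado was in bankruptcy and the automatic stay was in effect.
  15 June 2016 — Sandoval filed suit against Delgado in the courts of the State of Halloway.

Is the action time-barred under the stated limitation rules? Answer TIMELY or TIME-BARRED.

The claim accrued on 28 October 2014, when the wrongful act occurred.
18 months from 28 October 2014 is 28 April 2016.
The automatic bankruptcy stay from 1 December 2015 to 21 February 2016 tolled the period for 82 days, extending the deadline to 19 July 2016.
Nothing else in the chronology tolls or restarts the period.
The 15 June 2016 filing precedes the 19 July 2016 deadline; the claim is timely.

TIMELY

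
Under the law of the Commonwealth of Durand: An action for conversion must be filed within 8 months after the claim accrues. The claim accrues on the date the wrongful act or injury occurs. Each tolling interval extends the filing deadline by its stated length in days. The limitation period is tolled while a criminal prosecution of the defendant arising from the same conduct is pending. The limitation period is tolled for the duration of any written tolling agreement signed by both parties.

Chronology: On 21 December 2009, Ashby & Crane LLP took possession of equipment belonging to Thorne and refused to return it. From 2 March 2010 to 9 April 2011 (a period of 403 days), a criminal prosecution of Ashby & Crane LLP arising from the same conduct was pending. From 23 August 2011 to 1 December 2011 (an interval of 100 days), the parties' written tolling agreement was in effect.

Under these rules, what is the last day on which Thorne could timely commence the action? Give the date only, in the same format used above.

6 January 2012

The limitation period began to run on 21 December 2009.
The untolled deadline — 8 months after 21 December 2009 — is 21 August 2010.
The pending criminal prosecution from 2 March 2010 to 9 April 2011 tolled the period for 403 days, extending the deadline to 28 September 2011.
The written tolling agreement from 23 August 2011 to 1 December 2011 tolled the period for 100 days, extending the deadline to 6 January 2012.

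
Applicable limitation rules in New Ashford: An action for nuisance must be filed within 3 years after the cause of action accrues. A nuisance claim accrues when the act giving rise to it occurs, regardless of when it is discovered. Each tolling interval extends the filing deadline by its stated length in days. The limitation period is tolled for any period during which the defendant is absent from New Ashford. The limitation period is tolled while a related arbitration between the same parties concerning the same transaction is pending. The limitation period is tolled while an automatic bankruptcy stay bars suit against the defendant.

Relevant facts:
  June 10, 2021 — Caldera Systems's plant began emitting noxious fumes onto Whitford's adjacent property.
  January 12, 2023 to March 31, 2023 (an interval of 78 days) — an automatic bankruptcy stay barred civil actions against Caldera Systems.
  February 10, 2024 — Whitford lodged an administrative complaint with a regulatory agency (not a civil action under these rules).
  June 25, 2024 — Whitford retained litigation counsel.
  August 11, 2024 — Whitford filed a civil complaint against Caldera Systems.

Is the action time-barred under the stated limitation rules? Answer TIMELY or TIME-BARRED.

The cause of action accrued on June 10, 2021, the date of the act.
Adding the 3 years base period to June 10, 2021 gives a deadline of June 10, 2024, before any tolling.
Because the automatic bankruptcy stay ran from January 12, 2023 to March 31, 2023, the deadline is extended by 78 days to August 27, 2024.
The other events in the timeline have no effect on the limitation period under the stated rules.
Filing on August 11, 2024 beat the August 27, 2024 deadline — the action is timely.

TIMELY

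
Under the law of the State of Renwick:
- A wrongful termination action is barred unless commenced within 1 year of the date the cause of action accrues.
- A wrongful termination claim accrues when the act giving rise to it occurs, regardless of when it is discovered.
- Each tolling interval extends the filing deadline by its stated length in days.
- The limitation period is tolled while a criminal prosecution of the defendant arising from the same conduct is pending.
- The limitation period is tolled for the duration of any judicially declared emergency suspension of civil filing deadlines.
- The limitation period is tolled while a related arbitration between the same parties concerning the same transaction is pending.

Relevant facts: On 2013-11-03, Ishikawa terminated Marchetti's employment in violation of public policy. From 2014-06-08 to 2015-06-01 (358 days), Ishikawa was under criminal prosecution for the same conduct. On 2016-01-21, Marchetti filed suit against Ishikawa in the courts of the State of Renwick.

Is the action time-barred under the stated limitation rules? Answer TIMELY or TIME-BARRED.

TIME-BARRED

The cause of action accrued on 2013-11-03, the date of the act.
The untolled deadline — 1 year after 2013-11-03 — is 2014-11-03.
Because the pending criminal prosecution ran from 2014-06-08 to 2015-06-01, the deadline is extended by 358 days to 2015-10-27.
The 2016-01-21 filing falls after the 2015-10-27 deadline; the claim is time-barred.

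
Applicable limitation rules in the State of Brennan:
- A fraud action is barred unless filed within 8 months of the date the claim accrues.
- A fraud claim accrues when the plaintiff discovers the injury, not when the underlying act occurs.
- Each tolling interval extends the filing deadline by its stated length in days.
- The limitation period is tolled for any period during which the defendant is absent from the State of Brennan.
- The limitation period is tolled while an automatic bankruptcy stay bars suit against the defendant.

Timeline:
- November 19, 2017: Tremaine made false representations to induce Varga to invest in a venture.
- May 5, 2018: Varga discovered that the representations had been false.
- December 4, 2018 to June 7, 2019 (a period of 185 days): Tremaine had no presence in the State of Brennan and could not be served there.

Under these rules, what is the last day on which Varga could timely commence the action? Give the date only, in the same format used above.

July 9, 2019

The claim did not accrue until Varga discovered the injury on May 5, 2018; the November 19, 2017 act date does not start the clock under the stated rule.
The untolled deadline — 8 months after May 5, 2018 — is January 5, 2019.
Because the defendant's absence from the jurisdiction ran from December 4, 2018 to June 7, 2019, the deadline is extended by 185 days to July 9, 2019.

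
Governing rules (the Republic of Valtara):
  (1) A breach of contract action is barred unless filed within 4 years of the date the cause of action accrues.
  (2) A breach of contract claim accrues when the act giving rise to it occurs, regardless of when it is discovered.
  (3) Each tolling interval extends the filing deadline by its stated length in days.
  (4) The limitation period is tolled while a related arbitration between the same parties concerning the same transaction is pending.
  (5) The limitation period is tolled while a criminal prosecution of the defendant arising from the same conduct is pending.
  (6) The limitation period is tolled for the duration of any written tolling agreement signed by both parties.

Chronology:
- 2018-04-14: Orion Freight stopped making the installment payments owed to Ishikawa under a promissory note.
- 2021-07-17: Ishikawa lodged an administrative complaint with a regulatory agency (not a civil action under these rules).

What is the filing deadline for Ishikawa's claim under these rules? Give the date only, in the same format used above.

The claim accrued on 2018-04-14, when the wrongful act occurred.
4 years from 2018-04-14 is 2022-04-14.
None of the other events listed affects the running of the period under the stated rules.

2022-04-14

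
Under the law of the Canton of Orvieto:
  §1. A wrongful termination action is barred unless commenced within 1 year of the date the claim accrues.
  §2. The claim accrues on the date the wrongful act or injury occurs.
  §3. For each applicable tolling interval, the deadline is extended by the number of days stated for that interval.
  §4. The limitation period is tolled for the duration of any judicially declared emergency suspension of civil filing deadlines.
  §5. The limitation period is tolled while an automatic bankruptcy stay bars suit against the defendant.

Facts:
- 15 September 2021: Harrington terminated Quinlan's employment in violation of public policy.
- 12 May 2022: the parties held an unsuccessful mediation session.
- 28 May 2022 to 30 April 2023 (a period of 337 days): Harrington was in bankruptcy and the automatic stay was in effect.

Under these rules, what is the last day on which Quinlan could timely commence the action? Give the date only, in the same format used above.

18 August 2023

The claim accrued on 15 September 2021, the date of the act.
The untolled deadline — 1 year after 15 September 2021 — is 15 September 2022.
The period was tolled for 337 days by the automatic bankruptcy stay (28 May 2022 to 30 April 2023), pushing the deadline to 18 August 2023.
None of the other events listed affects the running of the period under the stated rules.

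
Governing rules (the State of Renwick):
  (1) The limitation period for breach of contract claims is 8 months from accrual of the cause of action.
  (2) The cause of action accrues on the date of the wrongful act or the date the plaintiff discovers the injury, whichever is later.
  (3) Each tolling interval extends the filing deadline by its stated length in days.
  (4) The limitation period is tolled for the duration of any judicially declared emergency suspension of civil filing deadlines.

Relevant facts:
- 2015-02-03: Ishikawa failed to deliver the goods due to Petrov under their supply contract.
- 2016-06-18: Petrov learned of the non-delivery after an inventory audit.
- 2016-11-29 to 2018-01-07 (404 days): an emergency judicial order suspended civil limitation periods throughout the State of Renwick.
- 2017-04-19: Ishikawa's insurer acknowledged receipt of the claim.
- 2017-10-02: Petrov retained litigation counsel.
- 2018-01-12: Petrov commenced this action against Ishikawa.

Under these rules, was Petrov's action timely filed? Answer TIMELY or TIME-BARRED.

Taking the later of the act (2015-02-03) and discovery (2016-06-18), the claim accrued on 2016-06-18.
The untolled deadline — 8 months after 2016-06-18 — is 2017-02-18.
The emergency suspension of filing deadlines from 2016-11-29 to 2018-01-07 tolled the period for 404 days, extending the deadline to 2018-03-29.
None of the other events listed affects the running of the period under the stated rules.
Petrov filed on 2018-01-12, before the 2018-03-29 deadline, so the action is timely.

TIMELY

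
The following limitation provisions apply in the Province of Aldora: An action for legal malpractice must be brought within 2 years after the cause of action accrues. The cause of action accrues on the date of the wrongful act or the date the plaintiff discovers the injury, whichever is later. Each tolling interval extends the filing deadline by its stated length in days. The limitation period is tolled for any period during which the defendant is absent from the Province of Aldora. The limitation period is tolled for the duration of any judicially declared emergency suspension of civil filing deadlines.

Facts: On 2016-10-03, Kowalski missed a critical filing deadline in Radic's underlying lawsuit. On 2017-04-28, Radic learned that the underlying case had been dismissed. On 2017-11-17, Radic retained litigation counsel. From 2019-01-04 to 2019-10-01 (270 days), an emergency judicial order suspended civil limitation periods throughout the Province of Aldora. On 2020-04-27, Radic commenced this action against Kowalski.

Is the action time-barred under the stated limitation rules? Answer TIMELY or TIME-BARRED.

The claim accrued on 2017-04-28 — the later of the 2016-10-03 act and the 2017-04-28 discovery.
Adding the 2 years base period to 2017-04-28 gives a deadline of 2019-04-28, before any tolling.
Because the emergency suspension of filing deadlines ran from 2019-01-04 to 2019-10-01, the deadline is extended by 270 days to 2020-01-23.
The other events in the timeline have no effect on the limitation period under the stated rules.
Radic filed on 2020-04-27, after the 2020-01-23 deadline, so the action is time-barred.

TIME-BARRED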